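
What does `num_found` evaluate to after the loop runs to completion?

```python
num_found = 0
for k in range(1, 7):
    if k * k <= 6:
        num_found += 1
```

Let's trace through this code step by step.

Initialize: num_found = 0
Entering loop: for k in range(1, 7):
After iteration 1: k = 1, num_found = 1
After iteration 2: k = 2, num_found = 2
After iteration 3: k = 3, num_found = 2
After iteration 4: k = 4, num_found = 2
After iteration 5: k = 5, num_found = 2
After iteration 6: k = 6, num_found = 2
Loop ends.

Final answer: 2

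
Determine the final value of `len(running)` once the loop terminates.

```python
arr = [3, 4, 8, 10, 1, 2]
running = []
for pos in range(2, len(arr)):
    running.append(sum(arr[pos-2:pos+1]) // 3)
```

Let's trace through this code step by step.

Initialize: arr = [3, 4, 8, 10, 1, 2]
Initialize: running = []
Entering loop: for pos in range(2, len(arr)):
After iteration 1: pos = 2, running = [5]
After iteration 2: pos = 3, running = [5, 7]
After iteration 3: pos = 4, running = [5, 7, 6]
After iteration 4: pos = 5, running = [5, 7, 6, 4]
Loop ends.
len(running) = 4

Final answer: 4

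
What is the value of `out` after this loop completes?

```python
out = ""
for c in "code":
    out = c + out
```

Let's trace through this code step by step.

Initialize: out = ''
Entering loop: for c in "code":
After iteration 1: c = 'c', out = 'c'
After iteration 2: c = 'o', out = 'oc'
After iteration 3: c = 'd', out = 'doc'
After iteration 4: c = 'e', out = 'edoc'
Loop ends.

Final answer: 'edoc'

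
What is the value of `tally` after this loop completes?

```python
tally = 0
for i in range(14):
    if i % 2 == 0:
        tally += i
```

Let's trace through this code step by step.

Initialize: tally = 0
Entering loop: for i in range(14):
After iteration 1: i = 0, tally = 0
After iteration 2: i = 1, tally = 0
After iteration 3: i = 2, tally = 2
After iteration 4: i = 3, tally = 2
After iteration 5: i = 4, tally = 6
After iteration 6: i = 5, tally = 6
After iteration 7: i = 6, tally = 12
After iteration 8: i = 7, tally = 12
After iteration 9: i = 8, tally = 20
After iteration 10: i = 9, tally = 20
After iteration 11: i = 10, tally = 30
After iteration 12: i = 11, tally = 30
After iteration 13: i = 12, tally = 42
After iteration 14: i = 13, tally = 42
Loop ends.

Final answer: 42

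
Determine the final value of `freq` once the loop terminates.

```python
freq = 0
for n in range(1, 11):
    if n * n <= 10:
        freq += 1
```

Let's trace through this code step by step.

Initialize: freq = 0
Entering loop: for n in range(1, 11):
After iteration 1: n = 1, freq = 1
After iteration 2: n = 2, freq = 2
After iteration 3: n = 3, freq = 3
After iteration 4: n = 4, freq = 3
After iteration 5: n = 5, freq = 3
After iteration 6: n = 6, freq = 3
After iteration 7: n = 7, freq = 3
After iteration 8: n = 8, freq = 3
After iteration 9: n = 9, freq = 3
After iteration 10: n = 10, freq = 3
Loop ends.

Final answer: 3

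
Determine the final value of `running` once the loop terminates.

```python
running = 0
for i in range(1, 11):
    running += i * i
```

Let's trace through this code step by step.

Initialize: running = 0
Entering loop: for i in range(1, 11):
After iteration 1: i = 1, running = 1
After iteration 2: i = 2, running = 5
After iteration 3: i = 3, running = 14
After iteration 4: i = 4, running = 30
After iteration 5: i = 5, running = 55
After iteration 6: i = 6, running = 91
After iteration 7: i = 7, running = 140
After iteration 8: i = 8, running = 204
After iteration 9: i = 9, running = 285
After iteration 10: i = 10, running = 385
Loop ends.

Final answer: 385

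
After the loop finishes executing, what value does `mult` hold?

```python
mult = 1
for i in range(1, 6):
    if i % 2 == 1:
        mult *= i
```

Let's trace through this code step by step.

Initialize: mult = 1
Entering loop: for i in range(1, 6):
After iteration 1: i = 1, mult = 1
After iteration 2: i = 2, mult = 1
After iteration 3: i = 3, mult = 3
After iteration 4: i = 4, mult = 3
After iteration 5: i = 5, mult = 15
Loop ends.

Final answer: 15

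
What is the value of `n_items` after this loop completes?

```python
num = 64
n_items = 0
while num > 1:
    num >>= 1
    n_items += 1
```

Let's trace through this code step by step.

Initialize: num = 64
Initialize: n_items = 0
Entering loop: while num > 1:
After iteration 1: num = 32, n_items = 1
After iteration 2: num = 16, n_items = 2
After iteration 3: num = 8, n_items = 3
After iteration 4: num = 4, n_items = 4
After iteration 5: num = 2, n_items = 5
After iteration 6: num = 1, n_items = 6
Loop ends.

Final answer: 6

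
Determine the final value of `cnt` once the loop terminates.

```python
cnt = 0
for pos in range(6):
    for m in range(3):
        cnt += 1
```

Let's trace through this code step by step.

Initialize: cnt = 0
Entering loop: for pos in range(6):
After iteration 1: pos = 0, cnt = 3
After iteration 2: pos = 1, cnt = 6
After iteration 3: pos = 2, cnt = 9
After iteration 4: pos = 3, cnt = 12
After iteration 5: pos = 4, cnt = 15
After iteration 6: pos = 5, cnt = 18
Loop ends.

Final answer: 18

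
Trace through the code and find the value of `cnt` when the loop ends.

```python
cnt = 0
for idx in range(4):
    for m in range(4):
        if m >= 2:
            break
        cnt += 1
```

Let's trace through this code step by step.

Initialize: cnt = 0
Entering loop: for idx in range(4):
After iteration 1: idx = 0, cnt = 2
After iteration 2: idx = 1, cnt = 4
After iteration 3: idx = 2, cnt = 6
After iteration 4: idx = 3, cnt = 8
Loop ends.

Final answer: 8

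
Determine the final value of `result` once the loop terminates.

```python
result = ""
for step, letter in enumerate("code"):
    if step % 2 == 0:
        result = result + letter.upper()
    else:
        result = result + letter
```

Let's trace through this code step by step.

Initialize: result = ''
Entering loop: for step, letter in enumerate("code"):
After iteration 1: step = 0, letter = 'c', result = 'C'
After iteration 2: step = 1, letter = 'o', result = 'Co'
After iteration 3: step = 2, letter = 'd', result = 'CoD'
After iteration 4: step = 3, letter = 'e', result = 'CoDe'
Loop ends.

Final answer: 'CoDe'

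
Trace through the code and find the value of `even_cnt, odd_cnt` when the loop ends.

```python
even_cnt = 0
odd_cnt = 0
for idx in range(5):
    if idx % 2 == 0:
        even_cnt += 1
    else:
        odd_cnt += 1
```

Let's trace through this code step by step.

Initialize: even_cnt = 0
Initialize: odd_cnt = 0
Entering loop: for idx in range(5):
After iteration 1: idx = 0, even_cnt = 1, odd_cnt = 0
After iteration 2: idx = 1, even_cnt = 1, odd_cnt = 1
After iteration 3: idx = 2, even_cnt = 2, odd_cnt = 1
After iteration 4: idx = 3, even_cnt = 2, odd_cnt = 2
After iteration 5: idx = 4, even_cnt = 3, odd_cnt = 2
Loop ends.

Final answer: 3, 2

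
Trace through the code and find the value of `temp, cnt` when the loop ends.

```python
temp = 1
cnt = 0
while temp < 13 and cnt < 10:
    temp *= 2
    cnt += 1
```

Let's trace through this code step by step.

Initialize: temp = 1
Initialize: cnt = 0
Entering loop: while temp < 13 and cnt < 10:
After iteration 1: temp = 2, cnt = 1
After iteration 2: temp = 4, cnt = 2
After iteration 3: temp = 8, cnt = 3
After iteration 4: temp = 16, cnt = 4
Loop ends.

Final answer: 16, 4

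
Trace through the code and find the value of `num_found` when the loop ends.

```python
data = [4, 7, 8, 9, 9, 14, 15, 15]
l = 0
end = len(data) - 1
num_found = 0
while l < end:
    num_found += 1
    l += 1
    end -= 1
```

Let's trace through this code step by step.

Initialize: data = [4, 7, 8, 9, 9, 14, 15, 15]
Initialize: l = 0
Initialize: end = 7
Initialize: num_found = 0
Entering loop: while l < end:
After iteration 1: l = 1, end = 6, num_found = 1
After iteration 2: l = 2, end = 5, num_found = 2
After iteration 3: l = 3, end = 4, num_found = 3
After iteration 4: l = 4, end = 3, num_found = 4
Loop ends.

Final answer: 4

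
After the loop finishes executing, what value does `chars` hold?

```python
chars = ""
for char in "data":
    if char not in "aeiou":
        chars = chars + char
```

Let's trace through this code step by step.

Initialize: chars = ''
Entering loop: for char in "data":
After iteration 1: char = 'd', chars = 'd'
After iteration 2: char = 'a', chars = 'd'
After iteration 3: char = 't', chars = 'dt'
After iteration 4: char = 'a', chars = 'dt'
Loop ends.

Final answer: 'dt'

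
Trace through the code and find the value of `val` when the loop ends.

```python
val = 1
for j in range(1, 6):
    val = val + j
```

Let's trace through this code step by step.

Initialize: val = 1
Entering loop: for j in range(1, 6):
After iteration 1: j = 1, val = 2
After iteration 2: j = 2, val = 4
After iteration 3: j = 3, val = 7
After iteration 4: j = 4, val = 11
After iteration 5: j = 5, val = 16
Loop ends.

Final answer: 16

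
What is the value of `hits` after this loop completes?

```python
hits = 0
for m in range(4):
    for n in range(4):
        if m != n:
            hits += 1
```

Let's trace through this code step by step.

Initialize: hits = 0
Entering loop: for m in range(4):
After iteration 1: m = 0, hits = 3
After iteration 2: m = 1, hits = 6
After iteration 3: m = 2, hits = 9
After iteration 4: m = 3, hits = 12
Loop ends.

Final answer: 12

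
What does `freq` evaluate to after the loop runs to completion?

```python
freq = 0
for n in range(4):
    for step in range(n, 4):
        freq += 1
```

Let's trace through this code step by step.

Initialize: freq = 0
Entering loop: for n in range(4):
After iteration 1: n = 0, freq = 4
After iteration 2: n = 1, freq = 7
After iteration 3: n = 2, freq = 9
After iteration 4: n = 3, freq = 10
Loop ends.

Final answer: 10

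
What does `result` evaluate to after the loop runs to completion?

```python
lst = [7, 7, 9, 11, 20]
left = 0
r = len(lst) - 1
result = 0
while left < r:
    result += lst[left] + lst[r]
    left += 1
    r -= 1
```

Let's trace through this code step by step.

Initialize: lst = [7, 7, 9, 11, 20]
Initialize: left = 0
Initialize: r = 4
Initialize: result = 0
Entering loop: while left < r:
After iteration 1: left = 1, r = 3, result = 27
After iteration 2: left = 2, r = 2, result = 45
Loop ends.

Final answer: 45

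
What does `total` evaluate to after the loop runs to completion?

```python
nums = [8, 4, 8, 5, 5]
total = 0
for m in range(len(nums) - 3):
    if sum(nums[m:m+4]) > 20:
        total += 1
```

Let's trace through this code step by step.

Initialize: nums = [8, 4, 8, 5, 5]
Initialize: total = 0
Entering loop: for m in range(len(nums) - 3):
After iteration 1: m = 0, total = 1
After iteration 2: m = 1, total = 2
Loop ends.

Final answer: 2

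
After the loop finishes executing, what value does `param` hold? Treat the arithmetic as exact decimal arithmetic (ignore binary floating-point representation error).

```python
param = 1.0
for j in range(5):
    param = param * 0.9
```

Let's trace through this code step by step.

Initialize: param = 1.0
Entering loop: for j in range(5):
After iteration 1: j = 0, param = 0.9
After iteration 2: j = 1, param = 0.81
After iteration 3: j = 2, param = 0.729
After iteration 4: j = 3, param = 0.6561
After iteration 5: j = 4, param = 0.59049
Loop ends.

Final answer: 0.59049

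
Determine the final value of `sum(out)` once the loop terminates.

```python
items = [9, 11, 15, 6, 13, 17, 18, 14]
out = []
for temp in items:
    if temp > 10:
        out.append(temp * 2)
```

Let's trace through this code step by step.

Initialize: items = [9, 11, 15, 6, 13, 17, 18, 14]
Initialize: out = []
Entering loop: for temp in items:
After iteration 1: temp = 9, out = []
After iteration 2: temp = 11, out = [22]
After iteration 3: temp = 15, out = [22, 30]
After iteration 4: temp = 6, out = [22, 30]
After iteration 5: temp = 13, out = [22, 30, 26]
After iteration 6: temp = 17, out = [22, 30, 26, 34]
After iteration 7: temp = 18, out = [22, 30, 26, 34, 36]
After iteration 8: temp = 14, out = [22, 30, 26, 34, 36, 28]
Loop ends.
sum(out) = 176

Final answer: 176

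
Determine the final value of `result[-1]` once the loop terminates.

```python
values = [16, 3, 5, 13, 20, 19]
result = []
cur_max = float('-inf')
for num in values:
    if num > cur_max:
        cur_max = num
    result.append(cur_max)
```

Let's trace through this code step by step.

Initialize: values = [16, 3, 5, 13, 20, 19]
Initialize: result = []
Initialize: cur_max = -inf
Entering loop: for num in values:
After iteration 1: num = 16, result = [16], cur_max = 16
After iteration 2: num = 3, result = [16, 16], cur_max = 16
After iteration 3: num = 5, result = [16, 16, 16], cur_max = 16
After iteration 4: num = 13, result = [16, 16, 16, 16], cur_max = 16
After iteration 5: num = 20, result = [16, 16, 16, 16, 20], cur_max = 20
After iteration 6: num = 19, result = [16, 16, 16, 16, 20, 20], cur_max = 20
Loop ends.
result[-1] = 20

Final answer: 20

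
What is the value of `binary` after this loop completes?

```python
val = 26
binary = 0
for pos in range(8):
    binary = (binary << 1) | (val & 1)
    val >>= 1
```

Let's trace through this code step by step.

Initialize: val = 26
Initialize: binary = 0
Entering loop: for pos in range(8):
After iteration 1: pos = 0, val = 13, binary = 0
After iteration 2: pos = 1, val = 6, binary = 1
After iteration 3: pos = 2, val = 3, binary = 2
After iteration 4: pos = 3, val = 1, binary = 5
After iteration 5: pos = 4, val = 0, binary = 11
After iteration 6: pos = 5, val = 0, binary = 22
After iteration 7: pos = 6, val = 0, binary = 44
After iteration 8: pos = 7, val = 0, binary = 88
Loop ends.

Final answer: 88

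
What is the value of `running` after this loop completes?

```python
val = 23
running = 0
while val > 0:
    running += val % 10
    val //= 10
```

Let's trace through this code step by step.

Initialize: val = 23
Initialize: running = 0
Entering loop: while val > 0:
After iteration 1: val = 2, running = 3
After iteration 2: val = 0, running = 5
Loop ends.

Final answer: 5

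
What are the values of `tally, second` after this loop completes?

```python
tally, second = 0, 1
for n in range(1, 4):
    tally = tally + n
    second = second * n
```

Let's trace through this code step by step.

Initialize: tally = 0
Initialize: second = 1
Entering loop: for n in range(1, 4):
After iteration 1: n = 1, tally = 1, second = 1
After iteration 2: n = 2, tally = 3, second = 2
After iteration 3: n = 3, tally = 6, second = 6
Loop ends.

Final answer: 6, 6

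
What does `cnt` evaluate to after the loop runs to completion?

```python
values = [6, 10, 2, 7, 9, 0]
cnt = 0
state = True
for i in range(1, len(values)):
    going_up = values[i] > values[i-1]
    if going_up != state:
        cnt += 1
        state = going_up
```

Let's trace through this code step by step.

Initialize: values = [6, 10, 2, 7, 9, 0]
Initialize: cnt = 0
Initialize: state = True
Entering loop: for i in range(1, len(values)):
After iteration 1: i = 1, cnt = 0, state = True, going_up = True
After iteration 2: i = 2, cnt = 1, state = False, going_up = False
After iteration 3: i = 3, cnt = 2, state = True, going_up = True
After iteration 4: i = 4, cnt = 2, state = True, going_up = True
After iteration 5: i = 5, cnt = 3, state = False, going_up = False
Loop ends.

Final answer: 3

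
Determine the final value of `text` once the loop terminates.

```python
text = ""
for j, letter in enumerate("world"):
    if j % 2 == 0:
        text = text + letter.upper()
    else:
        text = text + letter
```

Let's trace through this code step by step.

Initialize: text = ''
Entering loop: for j, letter in enumerate("world"):
After iteration 1: j = 0, letter = 'w', text = 'W'
After iteration 2: j = 1, letter = 'o', text = 'Wo'
After iteration 3: j = 2, letter = 'r', text = 'WoR'
After iteration 4: j = 3, letter = 'l', text = 'WoRl'
After iteration 5: j = 4, letter = 'd', text = 'WoRlD'
Loop ends.

Final answer: 'WoRlD'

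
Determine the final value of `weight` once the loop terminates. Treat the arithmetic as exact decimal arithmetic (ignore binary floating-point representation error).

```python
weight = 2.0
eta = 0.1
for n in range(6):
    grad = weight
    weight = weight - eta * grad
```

Let's trace through this code step by step.

Initialize: weight = 2.0
Initialize: eta = 0.1
Entering loop: for n in range(6):
After iteration 1: n = 0, weight = 1.8, grad = 2.0
After iteration 2: n = 1, weight = 1.62, grad = 1.8
After iteration 3: n = 2, weight = 1.458, grad = 1.62
After iteration 4: n = 3, weight = 1.3122, grad = 1.458
After iteration 5: n = 4, weight = 1.18098, grad = 1.3122
After iteration 6: n = 5, weight = 1.062882, grad = 1.18098
Loop ends.

Final answer: 1.062882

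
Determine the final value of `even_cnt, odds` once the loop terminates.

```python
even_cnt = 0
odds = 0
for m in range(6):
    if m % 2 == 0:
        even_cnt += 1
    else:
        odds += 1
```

Let's trace through this code step by step.

Initialize: even_cnt = 0
Initialize: odds = 0
Entering loop: for m in range(6):
After iteration 1: m = 0, even_cnt = 1, odds = 0
After iteration 2: m = 1, even_cnt = 1, odds = 1
After iteration 3: m = 2, even_cnt = 2, odds = 1
After iteration 4: m = 3, even_cnt = 2, odds = 2
After iteration 5: m = 4, even_cnt = 3, odds = 2
After iteration 6: m = 5, even_cnt = 3, odds = 3
Loop ends.

Final answer: 3, 3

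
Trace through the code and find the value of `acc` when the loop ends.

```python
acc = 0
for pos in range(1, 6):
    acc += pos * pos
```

Let's trace through this code step by step.

Initialize: acc = 0
Entering loop: for pos in range(1, 6):
After iteration 1: pos = 1, acc = 1
After iteration 2: pos = 2, acc = 5
After iteration 3: pos = 3, acc = 14
After iteration 4: pos = 4, acc = 30
After iteration 5: pos = 5, acc = 55
Loop ends.

Final answer: 55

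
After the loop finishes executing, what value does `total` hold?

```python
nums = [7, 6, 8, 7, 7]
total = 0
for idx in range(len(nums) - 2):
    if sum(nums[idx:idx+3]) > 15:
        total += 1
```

Let's trace through this code step by step.

Initialize: nums = [7, 6, 8, 7, 7]
Initialize: total = 0
Entering loop: for idx in range(len(nums) - 2):
After iteration 1: idx = 0, total = 1
After iteration 2: idx = 1, total = 2
After iteration 3: idx = 2, total = 3
Loop ends.

Final answer: 3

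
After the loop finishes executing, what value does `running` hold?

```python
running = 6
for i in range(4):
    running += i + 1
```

Let's trace through this code step by step.

Initialize: running = 6
Entering loop: for i in range(4):
After iteration 1: i = 0, running = 7
After iteration 2: i = 1, running = 9
After iteration 3: i = 2, running = 12
After iteration 4: i = 3, running = 16
Loop ends.

Final answer: 16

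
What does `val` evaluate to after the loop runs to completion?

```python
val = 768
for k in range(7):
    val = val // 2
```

Let's trace through this code step by step.

Initialize: val = 768
Entering loop: for k in range(7):
After iteration 1: k = 0, val = 384
After iteration 2: k = 1, val = 192
After iteration 3: k = 2, val = 96
After iteration 4: k = 3, val = 48
After iteration 5: k = 4, val = 24
After iteration 6: k = 5, val = 12
After iteration 7: k = 6, val = 6
Loop ends.

Final answer: 6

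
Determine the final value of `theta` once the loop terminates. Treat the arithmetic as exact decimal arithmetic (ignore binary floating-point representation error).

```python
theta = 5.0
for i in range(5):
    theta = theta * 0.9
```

Let's trace through this code step by step.

Initialize: theta = 5.0
Entering loop: for i in range(5):
After iteration 1: i = 0, theta = 4.5
After iteration 2: i = 1, theta = 4.05
After iteration 3: i = 2, theta = 3.645
After iteration 4: i = 3, theta = 3.2805
After iteration 5: i = 4, theta = 2.95245
Loop ends.

Final answer: 2.95245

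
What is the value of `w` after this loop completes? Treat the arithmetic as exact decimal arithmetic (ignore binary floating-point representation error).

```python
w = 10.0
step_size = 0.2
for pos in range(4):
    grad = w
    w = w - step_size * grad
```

Let's trace through this code step by step.

Initialize: w = 10.0
Initialize: step_size = 0.2
Entering loop: for pos in range(4):
After iteration 1: pos = 0, w = 8.0, grad = 10.0
After iteration 2: pos = 1, w = 6.4, grad = 8.0
After iteration 3: pos = 2, w = 5.12, grad = 6.4
After iteration 4: pos = 3, w = 4.096, grad = 5.12
Loop ends.

Final answer: 4.096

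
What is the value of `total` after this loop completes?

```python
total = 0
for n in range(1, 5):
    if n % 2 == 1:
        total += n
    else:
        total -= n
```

Let's trace through this code step by step.

Initialize: total = 0
Entering loop: for n in range(1, 5):
After iteration 1: n = 1, total = 1
After iteration 2: n = 2, total = -1
After iteration 3: n = 3, total = 2
After iteration 4: n = 4, total = -2
Loop ends.

Final answer: -2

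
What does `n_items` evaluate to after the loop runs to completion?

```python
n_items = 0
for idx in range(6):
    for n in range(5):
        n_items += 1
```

Let's trace through this code step by step.

Initialize: n_items = 0
Entering loop: for idx in range(6):
After iteration 1: idx = 0, n_items = 5
After iteration 2: idx = 1, n_items = 10
After iteration 3: idx = 2, n_items = 15
After iteration 4: idx = 3, n_items = 20
After iteration 5: idx = 4, n_items = 25
After iteration 6: idx = 5, n_items = 30
Loop ends.

Final answer: 30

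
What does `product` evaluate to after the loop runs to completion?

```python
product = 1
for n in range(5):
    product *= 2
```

Let's trace through this code step by step.

Initialize: product = 1
Entering loop: for n in range(5):
After iteration 1: n = 0, product = 2
After iteration 2: n = 1, product = 4
After iteration 3: n = 2, product = 8
After iteration 4: n = 3, product = 16
After iteration 5: n = 4, product = 32
Loop ends.

Final answer: 32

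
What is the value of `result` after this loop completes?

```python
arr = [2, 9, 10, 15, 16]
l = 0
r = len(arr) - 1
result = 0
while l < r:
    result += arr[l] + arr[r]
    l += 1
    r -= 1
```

Let's trace through this code step by step.

Initialize: arr = [2, 9, 10, 15, 16]
Initialize: l = 0
Initialize: r = 4
Initialize: result = 0
Entering loop: while l < r:
After iteration 1: l = 1, r = 3, result = 18
After iteration 2: l = 2, r = 2, result = 42
Loop ends.

Final answer: 42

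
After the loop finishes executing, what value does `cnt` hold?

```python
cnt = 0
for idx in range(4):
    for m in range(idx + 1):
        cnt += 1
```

Let's trace through this code step by step.

Initialize: cnt = 0
Entering loop: for idx in range(4):
After iteration 1: idx = 0, cnt = 1, m = 0
After iteration 2: idx = 1, cnt = 3, m = 1
After iteration 3: idx = 2, cnt = 6, m = 2
After iteration 4: idx = 3, cnt = 10, m = 3
Loop ends.

Final answer: 10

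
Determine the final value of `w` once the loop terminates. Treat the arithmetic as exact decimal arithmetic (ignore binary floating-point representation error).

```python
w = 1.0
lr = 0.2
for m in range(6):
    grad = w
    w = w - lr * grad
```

Let's trace through this code step by step.

Initialize: w = 1.0
Initialize: lr = 0.2
Entering loop: for m in range(6):
After iteration 1: m = 0, w = 0.8, grad = 1.0
After iteration 2: m = 1, w = 0.64, grad = 0.8
After iteration 3: m = 2, w = 0.512, grad = 0.64
After iteration 4: m = 3, w = 0.4096, grad = 0.512
After iteration 5: m = 4, w = 0.32768, grad = 0.4096
After iteration 6: m = 5, w = 0.262144, grad = 0.32768
Loop ends.

Final answer: 0.262144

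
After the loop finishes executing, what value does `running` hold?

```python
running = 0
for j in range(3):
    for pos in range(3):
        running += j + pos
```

Let's trace through this code step by step.

Initialize: running = 0
Entering loop: for j in range(3):
After iteration 1: j = 0, running = 3
After iteration 2: j = 1, running = 9
After iteration 3: j = 2, running = 18
Loop ends.

Final answer: 18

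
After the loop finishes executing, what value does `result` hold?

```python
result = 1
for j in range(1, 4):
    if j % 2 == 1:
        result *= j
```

Let's trace through this code step by step.

Initialize: result = 1
Entering loop: for j in range(1, 4):
After iteration 1: j = 1, result = 1
After iteration 2: j = 2, result = 1
After iteration 3: j = 3, result = 3
Loop ends.

Final answer: 3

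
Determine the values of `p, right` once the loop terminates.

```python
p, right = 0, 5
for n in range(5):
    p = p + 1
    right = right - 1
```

Let's trace through this code step by step.

Initialize: p = 0
Initialize: right = 5
Entering loop: for n in range(5):
After iteration 1: n = 0, p = 1, right = 4
After iteration 2: n = 1, p = 2, right = 3
After iteration 3: n = 2, p = 3, right = 2
After iteration 4: n = 3, p = 4, right = 1
After iteration 5: n = 4, p = 5, right = 0
Loop ends.

Final answer: 5, 0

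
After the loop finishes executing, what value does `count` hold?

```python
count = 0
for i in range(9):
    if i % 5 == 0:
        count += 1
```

Let's trace through this code step by step.

Initialize: count = 0
Entering loop: for i in range(9):
After iteration 1: i = 0, count = 1
After iteration 2: i = 1, count = 1
After iteration 3: i = 2, count = 1
After iteration 4: i = 3, count = 1
After iteration 5: i = 4, count = 1
After iteration 6: i = 5, count = 2
After iteration 7: i = 6, count = 2
After iteration 8: i = 7, count = 2
After iteration 9: i = 8, count = 2
Loop ends.

Final answer: 2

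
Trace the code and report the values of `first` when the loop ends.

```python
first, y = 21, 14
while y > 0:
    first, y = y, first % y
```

Let's trace through this code step by step.

Initialize: first = 21
Initialize: y = 14
Entering loop: while y > 0:
After iteration 1: first = 14, y = 7
After iteration 2: first = 7, y = 0
Loop ends.

Final answer: 7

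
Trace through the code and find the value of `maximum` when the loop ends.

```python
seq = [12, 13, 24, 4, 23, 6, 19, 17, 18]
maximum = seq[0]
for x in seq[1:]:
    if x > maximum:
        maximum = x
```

Let's trace through this code step by step.

Initialize: seq = [12, 13, 24, 4, 23, 6, 19, 17, 18]
Initialize: maximum = 12
Entering loop: for x in seq[1:]:
After iteration 1: x = 13, maximum = 13
After iteration 2: x = 24, maximum = 24
After iteration 3: x = 4, maximum = 24
After iteration 4: x = 23, maximum = 24
After iteration 5: x = 6, maximum = 24
After iteration 6: x = 19, maximum = 24
After iteration 7: x = 17, maximum = 24
After iteration 8: x = 18, maximum = 24
Loop ends.

Final answer: 24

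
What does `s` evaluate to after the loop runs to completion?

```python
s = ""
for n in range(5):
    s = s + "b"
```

Let's trace through this code step by step.

Initialize: s = ''
Entering loop: for n in range(5):
After iteration 1: n = 0, s = 'b'
After iteration 2: n = 1, s = 'bb'
After iteration 3: n = 2, s = 'bbb'
After iteration 4: n = 3, s = 'bbbb'
After iteration 5: n = 4, s = 'bbbbb'
Loop ends.

Final answer: 'bbbbb'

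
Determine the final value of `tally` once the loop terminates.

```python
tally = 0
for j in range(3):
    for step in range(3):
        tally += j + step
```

Let's trace through this code step by step.

Initialize: tally = 0
Entering loop: for j in range(3):
After iteration 1: j = 0, tally = 3
After iteration 2: j = 1, tally = 9
After iteration 3: j = 2, tally = 18
Loop ends.

Final answer: 18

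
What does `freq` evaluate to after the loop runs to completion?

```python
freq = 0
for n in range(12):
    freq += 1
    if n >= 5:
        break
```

Let's trace through this code step by step.

Initialize: freq = 0
Entering loop: for n in range(12):
After iteration 1: n = 0, freq = 1
After iteration 2: n = 1, freq = 2
After iteration 3: n = 2, freq = 3
After iteration 4: n = 3, freq = 4
After iteration 5: n = 4, freq = 5
After iteration 6: n = 5, freq = 6
Loop ends.

Final answer: 6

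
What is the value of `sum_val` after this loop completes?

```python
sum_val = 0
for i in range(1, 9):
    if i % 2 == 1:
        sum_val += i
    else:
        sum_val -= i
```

Let's trace through this code step by step.

Initialize: sum_val = 0
Entering loop: for i in range(1, 9):
After iteration 1: i = 1, sum_val = 1
After iteration 2: i = 2, sum_val = -1
After iteration 3: i = 3, sum_val = 2
After iteration 4: i = 4, sum_val = -2
After iteration 5: i = 5, sum_val = 3
After iteration 6: i = 6, sum_val = -3
After iteration 7: i = 7, sum_val = 4
After iteration 8: i = 8, sum_val = -4
Loop ends.

Final answer: -4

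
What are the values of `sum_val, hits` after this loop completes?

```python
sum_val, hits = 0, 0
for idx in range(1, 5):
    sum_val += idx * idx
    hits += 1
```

Let's trace through this code step by step.

Initialize: sum_val = 0
Initialize: hits = 0
Entering loop: for idx in range(1, 5):
After iteration 1: idx = 1, sum_val = 1, hits = 1
After iteration 2: idx = 2, sum_val = 5, hits = 2
After iteration 3: idx = 3, sum_val = 14, hits = 3
After iteration 4: idx = 4, sum_val = 30, hits = 4
Loop ends.

Final answer: 30, 4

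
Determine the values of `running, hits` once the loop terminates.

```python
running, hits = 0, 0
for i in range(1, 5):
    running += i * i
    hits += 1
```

Let's trace through this code step by step.

Initialize: running = 0
Initialize: hits = 0
Entering loop: for i in range(1, 5):
After iteration 1: i = 1, running = 1, hits = 1
After iteration 2: i = 2, running = 5, hits = 2
After iteration 3: i = 3, running = 14, hits = 3
After iteration 4: i = 4, running = 30, hits = 4
Loop ends.

Final answer: 30, 4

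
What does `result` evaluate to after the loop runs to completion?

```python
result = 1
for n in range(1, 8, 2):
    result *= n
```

Let's trace through this code step by step.

Initialize: result = 1
Entering loop: for n in range(1, 8, 2):
After iteration 1: n = 1, result = 1
After iteration 2: n = 3, result = 3
After iteration 3: n = 5, result = 15
After iteration 4: n = 7, result = 105
Loop ends.

Final answer: 105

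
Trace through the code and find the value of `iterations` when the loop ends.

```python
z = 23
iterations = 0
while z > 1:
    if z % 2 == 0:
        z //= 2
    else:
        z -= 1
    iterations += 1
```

Let's trace through this code step by step.

Initialize: z = 23
Initialize: iterations = 0
Entering loop: while z > 1:
After iteration 1: z = 22, iterations = 1
After iteration 2: z = 11, iterations = 2
After iteration 3: z = 10, iterations = 3
After iteration 4: z = 5, iterations = 4
After iteration 5: z = 4, iterations = 5
After iteration 6: z = 2, iterations = 6
After iteration 7: z = 1, iterations = 7
Loop ends.

Final answer: 7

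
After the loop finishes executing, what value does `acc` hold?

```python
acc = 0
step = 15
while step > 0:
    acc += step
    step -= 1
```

Let's trace through this code step by step.

Initialize: acc = 0
Initialize: step = 15
Entering loop: while step > 0:
After iteration 1: acc = 15, step = 14
After iteration 2: acc = 29, step = 13
After iteration 3: acc = 42, step = 12
After iteration 4: acc = 54, step = 11
After iteration 5: acc = 65, step = 10
After iteration 6: acc = 75, step = 9
After iteration 7: acc = 84, step = 8
After iteration 8: acc = 92, step = 7
After iteration 9: acc = 99, step = 6
After iteration 10: acc = 105, step = 5
After iteration 11: acc = 110, step = 4
After iteration 12: acc = 114, step = 3
After iteration 13: acc = 117, step = 2
After iteration 14: acc = 119, step = 1
After iteration 15: acc = 120, step = 0
Loop ends.

Final answer: 120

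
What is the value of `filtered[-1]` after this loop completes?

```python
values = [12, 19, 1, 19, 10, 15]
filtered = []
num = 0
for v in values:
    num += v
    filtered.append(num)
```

Let's trace through this code step by step.

Initialize: values = [12, 19, 1, 19, 10, 15]
Initialize: filtered = []
Initialize: num = 0
Entering loop: for v in values:
After iteration 1: v = 12, filtered = [12], num = 12
After iteration 2: v = 19, filtered = [12, 31], num = 31
After iteration 3: v = 1, filtered = [12, 31, 32], num = 32
After iteration 4: v = 19, filtered = [12, 31, 32, 51], num = 51
After iteration 5: v = 10, filtered = [12, 31, 32, 51, 61], num = 61
After iteration 6: v = 15, filtered = [12, 31, 32, 51, 61, 76], num = 76
Loop ends.
filtered[-1] = 76

Final answer: 76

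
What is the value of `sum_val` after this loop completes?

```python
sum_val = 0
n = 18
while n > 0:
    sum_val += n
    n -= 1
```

Let's trace through this code step by step.

Initialize: sum_val = 0
Initialize: n = 18
Entering loop: while n > 0:
After iteration 1: sum_val = 18, n = 17
After iteration 2: sum_val = 35, n = 16
After iteration 3: sum_val = 51, n = 15
After iteration 4: sum_val = 66, n = 14
After iteration 5: sum_val = 80, n = 13
After iteration 6: sum_val = 93, n = 12
After iteration 7: sum_val = 105, n = 11
After iteration 8: sum_val = 116, n = 10
After iteration 9: sum_val = 126, n = 9
After iteration 10: sum_val = 135, n = 8
After iteration 11: sum_val = 143, n = 7
After iteration 12: sum_val = 150, n = 6
After iteration 13: sum_val = 156, n = 5
After iteration 14: sum_val = 161, n = 4
After iteration 15: sum_val = 165, n = 3
After iteration 16: sum_val = 168, n = 2
After iteration 17: sum_val = 170, n = 1
After iteration 18: sum_val = 171, n = 0
Loop ends.

Final answer: 171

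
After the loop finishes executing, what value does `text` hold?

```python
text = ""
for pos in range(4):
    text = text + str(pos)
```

Let's trace through this code step by step.

Initialize: text = ''
Entering loop: for pos in range(4):
After iteration 1: pos = 0, text = '0'
After iteration 2: pos = 1, text = '01'
After iteration 3: pos = 2, text = '012'
After iteration 4: pos = 3, text = '0123'
Loop ends.

Final answer: '0123'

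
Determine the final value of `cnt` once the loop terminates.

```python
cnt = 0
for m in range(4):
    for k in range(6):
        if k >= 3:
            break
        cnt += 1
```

Let's trace through this code step by step.

Initialize: cnt = 0
Entering loop: for m in range(4):
After iteration 1: m = 0, cnt = 3
After iteration 2: m = 1, cnt = 6
After iteration 3: m = 2, cnt = 9
After iteration 4: m = 3, cnt = 12
Loop ends.

Final answer: 12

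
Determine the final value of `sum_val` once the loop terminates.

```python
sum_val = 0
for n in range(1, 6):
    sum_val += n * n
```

Let's trace through this code step by step.

Initialize: sum_val = 0
Entering loop: for n in range(1, 6):
After iteration 1: n = 1, sum_val = 1
After iteration 2: n = 2, sum_val = 5
After iteration 3: n = 3, sum_val = 14
After iteration 4: n = 4, sum_val = 30
After iteration 5: n = 5, sum_val = 55
Loop ends.

Final answer: 55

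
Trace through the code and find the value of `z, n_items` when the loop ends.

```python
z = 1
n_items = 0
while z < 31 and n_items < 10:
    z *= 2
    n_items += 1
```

Let's trace through this code step by step.

Initialize: z = 1
Initialize: n_items = 0
Entering loop: while z < 31 and n_items < 10:
After iteration 1: z = 2, n_items = 1
After iteration 2: z = 4, n_items = 2
After iteration 3: z = 8, n_items = 3
After iteration 4: z = 16, n_items = 4
After iteration 5: z = 32, n_items = 5
Loop ends.

Final answer: 32, 5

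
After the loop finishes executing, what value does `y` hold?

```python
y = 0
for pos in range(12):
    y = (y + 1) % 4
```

Let's trace through this code step by step.

Initialize: y = 0
Entering loop: for pos in range(12):
After iteration 1: pos = 0, y = 1
After iteration 2: pos = 1, y = 2
After iteration 3: pos = 2, y = 3
After iteration 4: pos = 3, y = 0
After iteration 5: pos = 4, y = 1
After iteration 6: pos = 5, y = 2
After iteration 7: pos = 6, y = 3
After iteration 8: pos = 7, y = 0
After iteration 9: pos = 8, y = 1
After iteration 10: pos = 9, y = 2
After iteration 11: pos = 10, y = 3
After iteration 12: pos = 11, y = 0
Loop ends.

Final answer: 0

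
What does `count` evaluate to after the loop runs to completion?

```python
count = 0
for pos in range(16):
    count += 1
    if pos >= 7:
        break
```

Let's trace through this code step by step.

Initialize: count = 0
Entering loop: for pos in range(16):
After iteration 1: pos = 0, count = 1
After iteration 2: pos = 1, count = 2
After iteration 3: pos = 2, count = 3
After iteration 4: pos = 3, count = 4
After iteration 5: pos = 4, count = 5
After iteration 6: pos = 5, count = 6
After iteration 7: pos = 6, count = 7
After iteration 8: pos = 7, count = 8
Loop ends.

Final answer: 8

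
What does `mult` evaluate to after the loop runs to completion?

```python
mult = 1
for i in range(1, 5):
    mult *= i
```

Let's trace through this code step by step.

Initialize: mult = 1
Entering loop: for i in range(1, 5):
After iteration 1: i = 1, mult = 1
After iteration 2: i = 2, mult = 2
After iteration 3: i = 3, mult = 6
After iteration 4: i = 4, mult = 24
Loop ends.

Final answer: 24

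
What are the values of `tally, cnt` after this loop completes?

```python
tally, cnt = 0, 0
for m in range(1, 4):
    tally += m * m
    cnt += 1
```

Let's trace through this code step by step.

Initialize: tally = 0
Initialize: cnt = 0
Entering loop: for m in range(1, 4):
After iteration 1: m = 1, tally = 1, cnt = 1
After iteration 2: m = 2, tally = 5, cnt = 2
After iteration 3: m = 3, tally = 14, cnt = 3
Loop ends.

Final answer: 14, 3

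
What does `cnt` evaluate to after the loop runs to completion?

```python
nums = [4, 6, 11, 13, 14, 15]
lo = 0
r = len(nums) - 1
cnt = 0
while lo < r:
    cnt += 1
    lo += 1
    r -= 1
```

Let's trace through this code step by step.

Initialize: nums = [4, 6, 11, 13, 14, 15]
Initialize: lo = 0
Initialize: r = 5
Initialize: cnt = 0
Entering loop: while lo < r:
After iteration 1: lo = 1, r = 4, cnt = 1
After iteration 2: lo = 2, r = 3, cnt = 2
After iteration 3: lo = 3, r = 2, cnt = 3
Loop ends.

Final answer: 3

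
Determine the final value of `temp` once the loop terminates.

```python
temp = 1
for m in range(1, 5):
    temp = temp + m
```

Let's trace through this code step by step.

Initialize: temp = 1
Entering loop: for m in range(1, 5):
After iteration 1: m = 1, temp = 2
After iteration 2: m = 2, temp = 4
After iteration 3: m = 3, temp = 7
After iteration 4: m = 4, temp = 11
Loop ends.

Final answer: 11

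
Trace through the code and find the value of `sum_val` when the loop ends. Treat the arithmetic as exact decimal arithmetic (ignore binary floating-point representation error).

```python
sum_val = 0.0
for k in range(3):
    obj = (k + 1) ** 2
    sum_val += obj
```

Let's trace through this code step by step.

Initialize: sum_val = 0.0
Entering loop: for k in range(3):
After iteration 1: k = 0, sum_val = 1.0, obj = 1
After iteration 2: k = 1, sum_val = 5.0, obj = 4
After iteration 3: k = 2, sum_val = 14.0, obj = 9
Loop ends.

Final answer: 14.0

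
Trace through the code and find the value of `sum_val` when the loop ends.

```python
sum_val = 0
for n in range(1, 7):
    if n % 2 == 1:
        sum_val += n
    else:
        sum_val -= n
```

Let's trace through this code step by step.

Initialize: sum_val = 0
Entering loop: for n in range(1, 7):
After iteration 1: n = 1, sum_val = 1
After iteration 2: n = 2, sum_val = -1
After iteration 3: n = 3, sum_val = 2
After iteration 4: n = 4, sum_val = -2
After iteration 5: n = 5, sum_val = 3
After iteration 6: n = 6, sum_val = -3
Loop ends.

Final answer: -3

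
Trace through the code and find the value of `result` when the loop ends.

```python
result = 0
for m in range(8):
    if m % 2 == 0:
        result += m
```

Let's trace through this code step by step.

Initialize: result = 0
Entering loop: for m in range(8):
After iteration 1: m = 0, result = 0
After iteration 2: m = 1, result = 0
After iteration 3: m = 2, result = 2
After iteration 4: m = 3, result = 2
After iteration 5: m = 4, result = 6
After iteration 6: m = 5, result = 6
After iteration 7: m = 6, result = 12
After iteration 8: m = 7, result = 12
Loop ends.

Final answer: 12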